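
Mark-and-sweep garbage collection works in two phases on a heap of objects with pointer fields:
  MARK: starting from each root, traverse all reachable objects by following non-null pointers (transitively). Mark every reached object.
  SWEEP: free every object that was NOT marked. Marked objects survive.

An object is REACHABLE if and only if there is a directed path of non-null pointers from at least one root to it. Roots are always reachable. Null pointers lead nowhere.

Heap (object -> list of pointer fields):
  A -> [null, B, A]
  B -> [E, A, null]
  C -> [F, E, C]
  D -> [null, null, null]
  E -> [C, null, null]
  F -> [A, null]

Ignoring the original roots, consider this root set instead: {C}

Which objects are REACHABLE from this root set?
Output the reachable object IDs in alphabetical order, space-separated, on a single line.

Roots: C
Mark C: refs=F E C, marked=C
Mark F: refs=A null, marked=C F
Mark E: refs=C null null, marked=C E F
Mark A: refs=null B A, marked=A C E F
Mark B: refs=E A null, marked=A B C E F
Unmarked (collected): D

Answer: A B C E F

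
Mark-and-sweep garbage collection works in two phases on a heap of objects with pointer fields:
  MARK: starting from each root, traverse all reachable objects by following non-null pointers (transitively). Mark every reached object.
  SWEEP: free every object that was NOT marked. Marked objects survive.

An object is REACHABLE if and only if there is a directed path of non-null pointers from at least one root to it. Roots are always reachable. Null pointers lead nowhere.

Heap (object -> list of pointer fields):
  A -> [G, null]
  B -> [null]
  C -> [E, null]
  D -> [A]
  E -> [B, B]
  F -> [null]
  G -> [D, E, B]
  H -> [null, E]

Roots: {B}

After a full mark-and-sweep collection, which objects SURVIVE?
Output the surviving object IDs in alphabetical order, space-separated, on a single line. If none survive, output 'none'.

Answer: B

Derivation:
Roots: B
Mark B: refs=null, marked=B
Unmarked (collected): A C D E F G H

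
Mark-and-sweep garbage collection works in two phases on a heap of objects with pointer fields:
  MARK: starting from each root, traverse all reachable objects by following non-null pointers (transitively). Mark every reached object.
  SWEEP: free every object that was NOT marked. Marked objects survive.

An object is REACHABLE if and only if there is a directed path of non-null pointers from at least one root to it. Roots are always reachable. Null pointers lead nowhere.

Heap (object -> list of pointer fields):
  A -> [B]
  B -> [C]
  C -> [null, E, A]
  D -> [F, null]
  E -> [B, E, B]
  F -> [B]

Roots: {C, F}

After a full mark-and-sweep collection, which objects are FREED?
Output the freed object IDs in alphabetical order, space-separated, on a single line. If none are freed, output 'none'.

Roots: C F
Mark C: refs=null E A, marked=C
Mark F: refs=B, marked=C F
Mark E: refs=B E B, marked=C E F
Mark A: refs=B, marked=A C E F
Mark B: refs=C, marked=A B C E F
Unmarked (collected): D

Answer: D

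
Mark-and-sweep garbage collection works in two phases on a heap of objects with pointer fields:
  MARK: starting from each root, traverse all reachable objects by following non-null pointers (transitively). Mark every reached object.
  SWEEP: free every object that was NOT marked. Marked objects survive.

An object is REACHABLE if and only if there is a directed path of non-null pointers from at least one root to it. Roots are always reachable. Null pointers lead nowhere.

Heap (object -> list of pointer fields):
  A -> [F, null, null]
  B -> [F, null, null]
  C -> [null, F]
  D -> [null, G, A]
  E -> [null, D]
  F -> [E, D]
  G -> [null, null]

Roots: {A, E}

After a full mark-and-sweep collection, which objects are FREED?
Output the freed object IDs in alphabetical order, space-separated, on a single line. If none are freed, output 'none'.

Roots: A E
Mark A: refs=F null null, marked=A
Mark E: refs=null D, marked=A E
Mark F: refs=E D, marked=A E F
Mark D: refs=null G A, marked=A D E F
Mark G: refs=null null, marked=A D E F G
Unmarked (collected): B C

Answer: B C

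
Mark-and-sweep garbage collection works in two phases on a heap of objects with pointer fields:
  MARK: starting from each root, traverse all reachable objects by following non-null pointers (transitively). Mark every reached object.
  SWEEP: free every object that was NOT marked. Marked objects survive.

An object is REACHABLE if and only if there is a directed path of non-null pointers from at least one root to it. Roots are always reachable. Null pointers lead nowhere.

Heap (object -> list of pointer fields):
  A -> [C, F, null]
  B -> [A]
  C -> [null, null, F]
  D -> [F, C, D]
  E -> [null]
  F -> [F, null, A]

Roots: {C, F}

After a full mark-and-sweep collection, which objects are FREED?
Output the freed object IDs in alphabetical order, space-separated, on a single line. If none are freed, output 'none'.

Answer: B D E

Derivation:
Roots: C F
Mark C: refs=null null F, marked=C
Mark F: refs=F null A, marked=C F
Mark A: refs=C F null, marked=A C F
Unmarked (collected): B D E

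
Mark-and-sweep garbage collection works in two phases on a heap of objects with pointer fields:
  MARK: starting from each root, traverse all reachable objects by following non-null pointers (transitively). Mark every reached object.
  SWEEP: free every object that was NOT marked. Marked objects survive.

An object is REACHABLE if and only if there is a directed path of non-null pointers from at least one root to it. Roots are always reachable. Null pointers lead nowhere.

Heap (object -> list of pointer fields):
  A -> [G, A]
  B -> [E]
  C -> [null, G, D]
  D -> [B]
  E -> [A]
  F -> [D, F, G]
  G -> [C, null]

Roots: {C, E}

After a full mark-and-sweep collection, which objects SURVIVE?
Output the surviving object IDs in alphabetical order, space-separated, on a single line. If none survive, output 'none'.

Answer: A B C D E G

Derivation:
Roots: C E
Mark C: refs=null G D, marked=C
Mark E: refs=A, marked=C E
Mark G: refs=C null, marked=C E G
Mark D: refs=B, marked=C D E G
Mark A: refs=G A, marked=A C D E G
Mark B: refs=E, marked=A B C D E G
Unmarked (collected): F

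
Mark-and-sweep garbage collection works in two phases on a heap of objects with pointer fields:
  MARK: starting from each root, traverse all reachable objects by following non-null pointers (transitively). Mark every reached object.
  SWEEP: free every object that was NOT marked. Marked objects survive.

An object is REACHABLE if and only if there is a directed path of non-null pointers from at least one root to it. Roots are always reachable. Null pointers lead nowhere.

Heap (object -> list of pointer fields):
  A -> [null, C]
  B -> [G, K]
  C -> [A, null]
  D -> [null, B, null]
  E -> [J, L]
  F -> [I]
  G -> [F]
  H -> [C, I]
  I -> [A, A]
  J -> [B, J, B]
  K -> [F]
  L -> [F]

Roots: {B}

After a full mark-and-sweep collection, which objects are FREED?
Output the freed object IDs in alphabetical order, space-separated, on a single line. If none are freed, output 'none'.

Answer: D E H J L

Derivation:
Roots: B
Mark B: refs=G K, marked=B
Mark G: refs=F, marked=B G
Mark K: refs=F, marked=B G K
Mark F: refs=I, marked=B F G K
Mark I: refs=A A, marked=B F G I K
Mark A: refs=null C, marked=A B F G I K
Mark C: refs=A null, marked=A B C F G I K
Unmarked (collected): D E H J L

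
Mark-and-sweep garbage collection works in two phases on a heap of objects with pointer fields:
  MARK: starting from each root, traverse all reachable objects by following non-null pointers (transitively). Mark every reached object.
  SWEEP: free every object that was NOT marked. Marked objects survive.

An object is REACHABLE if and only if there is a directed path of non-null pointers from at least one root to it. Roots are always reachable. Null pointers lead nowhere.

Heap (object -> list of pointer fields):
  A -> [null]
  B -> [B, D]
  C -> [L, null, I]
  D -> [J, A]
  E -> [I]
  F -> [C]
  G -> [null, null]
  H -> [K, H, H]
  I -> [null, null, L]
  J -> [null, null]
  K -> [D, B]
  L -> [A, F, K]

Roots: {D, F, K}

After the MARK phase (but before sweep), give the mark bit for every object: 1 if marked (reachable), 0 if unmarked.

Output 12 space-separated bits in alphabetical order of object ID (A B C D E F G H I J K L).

Roots: D F K
Mark D: refs=J A, marked=D
Mark F: refs=C, marked=D F
Mark K: refs=D B, marked=D F K
Mark J: refs=null null, marked=D F J K
Mark A: refs=null, marked=A D F J K
Mark C: refs=L null I, marked=A C D F J K
Mark B: refs=B D, marked=A B C D F J K
Mark L: refs=A F K, marked=A B C D F J K L
Mark I: refs=null null L, marked=A B C D F I J K L
Unmarked (collected): E G H

Answer: 1 1 1 1 0 1 0 0 1 1 1 1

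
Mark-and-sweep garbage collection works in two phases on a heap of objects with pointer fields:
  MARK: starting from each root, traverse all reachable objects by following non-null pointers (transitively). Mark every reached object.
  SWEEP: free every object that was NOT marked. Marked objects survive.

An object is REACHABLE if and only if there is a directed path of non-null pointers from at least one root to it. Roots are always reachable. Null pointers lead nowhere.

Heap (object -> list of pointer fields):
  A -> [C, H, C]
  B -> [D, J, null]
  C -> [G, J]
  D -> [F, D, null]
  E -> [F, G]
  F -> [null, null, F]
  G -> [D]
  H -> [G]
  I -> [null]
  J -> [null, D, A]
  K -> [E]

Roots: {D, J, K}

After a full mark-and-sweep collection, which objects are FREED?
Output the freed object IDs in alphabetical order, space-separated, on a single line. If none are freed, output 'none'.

Answer: B I

Derivation:
Roots: D J K
Mark D: refs=F D null, marked=D
Mark J: refs=null D A, marked=D J
Mark K: refs=E, marked=D J K
Mark F: refs=null null F, marked=D F J K
Mark A: refs=C H C, marked=A D F J K
Mark E: refs=F G, marked=A D E F J K
Mark C: refs=G J, marked=A C D E F J K
Mark H: refs=G, marked=A C D E F H J K
Mark G: refs=D, marked=A C D E F G H J K
Unmarked (collected): B I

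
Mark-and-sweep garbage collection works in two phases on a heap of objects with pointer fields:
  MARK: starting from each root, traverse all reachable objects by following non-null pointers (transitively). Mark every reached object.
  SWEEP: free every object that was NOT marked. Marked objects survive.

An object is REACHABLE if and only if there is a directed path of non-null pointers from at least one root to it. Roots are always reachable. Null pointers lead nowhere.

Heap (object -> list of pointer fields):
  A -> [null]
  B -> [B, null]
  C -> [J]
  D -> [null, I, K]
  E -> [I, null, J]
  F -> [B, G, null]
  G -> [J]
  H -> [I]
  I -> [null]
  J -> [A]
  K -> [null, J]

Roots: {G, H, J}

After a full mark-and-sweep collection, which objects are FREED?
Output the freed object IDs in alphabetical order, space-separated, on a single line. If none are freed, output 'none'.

Answer: B C D E F K

Derivation:
Roots: G H J
Mark G: refs=J, marked=G
Mark H: refs=I, marked=G H
Mark J: refs=A, marked=G H J
Mark I: refs=null, marked=G H I J
Mark A: refs=null, marked=A G H I J
Unmarked (collected): B C D E F K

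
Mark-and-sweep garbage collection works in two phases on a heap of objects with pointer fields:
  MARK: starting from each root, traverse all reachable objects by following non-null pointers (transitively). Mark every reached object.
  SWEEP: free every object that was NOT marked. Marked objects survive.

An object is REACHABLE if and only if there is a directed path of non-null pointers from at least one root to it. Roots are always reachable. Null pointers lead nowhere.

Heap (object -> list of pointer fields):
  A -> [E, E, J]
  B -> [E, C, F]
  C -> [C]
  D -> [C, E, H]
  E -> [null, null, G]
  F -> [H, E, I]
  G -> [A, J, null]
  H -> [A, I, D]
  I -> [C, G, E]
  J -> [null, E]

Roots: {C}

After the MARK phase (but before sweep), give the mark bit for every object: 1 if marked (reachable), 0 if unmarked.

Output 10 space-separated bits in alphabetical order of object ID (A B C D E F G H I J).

Answer: 0 0 1 0 0 0 0 0 0 0

Derivation:
Roots: C
Mark C: refs=C, marked=C
Unmarked (collected): A B D E F G H I J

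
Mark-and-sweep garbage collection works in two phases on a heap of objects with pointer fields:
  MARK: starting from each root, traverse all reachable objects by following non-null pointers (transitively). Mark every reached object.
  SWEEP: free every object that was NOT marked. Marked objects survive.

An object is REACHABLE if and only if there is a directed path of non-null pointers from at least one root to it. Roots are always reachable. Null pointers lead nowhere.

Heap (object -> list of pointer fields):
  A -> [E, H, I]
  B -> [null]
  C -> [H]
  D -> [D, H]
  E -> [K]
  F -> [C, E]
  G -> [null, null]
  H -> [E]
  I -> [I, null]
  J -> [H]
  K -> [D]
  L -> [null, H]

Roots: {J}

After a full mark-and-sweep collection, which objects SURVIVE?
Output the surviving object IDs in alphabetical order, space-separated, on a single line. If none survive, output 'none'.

Answer: D E H J K

Derivation:
Roots: J
Mark J: refs=H, marked=J
Mark H: refs=E, marked=H J
Mark E: refs=K, marked=E H J
Mark K: refs=D, marked=E H J K
Mark D: refs=D H, marked=D E H J K
Unmarked (collected): A B C F G I L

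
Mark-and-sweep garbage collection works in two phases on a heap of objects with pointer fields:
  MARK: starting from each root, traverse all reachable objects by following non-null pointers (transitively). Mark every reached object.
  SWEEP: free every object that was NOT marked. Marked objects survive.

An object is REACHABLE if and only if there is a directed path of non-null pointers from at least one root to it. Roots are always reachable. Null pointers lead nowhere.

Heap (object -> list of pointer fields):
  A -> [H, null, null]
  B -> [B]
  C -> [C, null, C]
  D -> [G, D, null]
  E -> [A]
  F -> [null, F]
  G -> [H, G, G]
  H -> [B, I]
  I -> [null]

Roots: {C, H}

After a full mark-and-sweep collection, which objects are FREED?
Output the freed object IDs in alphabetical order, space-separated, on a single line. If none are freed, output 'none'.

Answer: A D E F G

Derivation:
Roots: C H
Mark C: refs=C null C, marked=C
Mark H: refs=B I, marked=C H
Mark B: refs=B, marked=B C H
Mark I: refs=null, marked=B C H I
Unmarked (collected): A D E F G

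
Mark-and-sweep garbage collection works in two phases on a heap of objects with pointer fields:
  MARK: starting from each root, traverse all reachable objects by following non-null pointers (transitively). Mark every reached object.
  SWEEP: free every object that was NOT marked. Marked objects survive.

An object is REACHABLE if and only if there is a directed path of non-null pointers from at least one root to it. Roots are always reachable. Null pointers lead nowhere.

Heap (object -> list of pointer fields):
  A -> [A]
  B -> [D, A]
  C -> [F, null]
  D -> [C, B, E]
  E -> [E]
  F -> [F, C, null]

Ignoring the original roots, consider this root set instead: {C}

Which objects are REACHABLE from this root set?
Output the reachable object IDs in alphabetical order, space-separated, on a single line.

Roots: C
Mark C: refs=F null, marked=C
Mark F: refs=F C null, marked=C F
Unmarked (collected): A B D E

Answer: C F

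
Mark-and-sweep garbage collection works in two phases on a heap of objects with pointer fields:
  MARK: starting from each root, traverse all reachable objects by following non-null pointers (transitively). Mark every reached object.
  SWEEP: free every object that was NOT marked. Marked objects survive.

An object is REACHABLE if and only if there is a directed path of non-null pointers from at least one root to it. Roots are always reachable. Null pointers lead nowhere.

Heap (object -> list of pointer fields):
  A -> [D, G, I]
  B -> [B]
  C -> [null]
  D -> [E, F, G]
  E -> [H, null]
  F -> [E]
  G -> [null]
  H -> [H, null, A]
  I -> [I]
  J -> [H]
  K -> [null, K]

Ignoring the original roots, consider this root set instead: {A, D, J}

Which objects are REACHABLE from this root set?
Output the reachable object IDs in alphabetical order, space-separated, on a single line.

Roots: A D J
Mark A: refs=D G I, marked=A
Mark D: refs=E F G, marked=A D
Mark J: refs=H, marked=A D J
Mark G: refs=null, marked=A D G J
Mark I: refs=I, marked=A D G I J
Mark E: refs=H null, marked=A D E G I J
Mark F: refs=E, marked=A D E F G I J
Mark H: refs=H null A, marked=A D E F G H I J
Unmarked (collected): B C K

Answer: A D E F G H I J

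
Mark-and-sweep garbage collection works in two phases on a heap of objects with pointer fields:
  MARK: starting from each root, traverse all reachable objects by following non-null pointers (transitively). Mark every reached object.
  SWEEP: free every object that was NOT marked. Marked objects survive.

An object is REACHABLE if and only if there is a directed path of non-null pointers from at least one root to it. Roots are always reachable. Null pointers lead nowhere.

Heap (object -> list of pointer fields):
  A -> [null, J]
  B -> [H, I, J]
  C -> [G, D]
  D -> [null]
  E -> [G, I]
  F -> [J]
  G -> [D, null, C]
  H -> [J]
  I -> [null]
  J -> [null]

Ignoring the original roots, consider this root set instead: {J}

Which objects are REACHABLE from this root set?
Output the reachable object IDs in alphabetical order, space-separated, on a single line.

Roots: J
Mark J: refs=null, marked=J
Unmarked (collected): A B C D E F G H I

Answer: J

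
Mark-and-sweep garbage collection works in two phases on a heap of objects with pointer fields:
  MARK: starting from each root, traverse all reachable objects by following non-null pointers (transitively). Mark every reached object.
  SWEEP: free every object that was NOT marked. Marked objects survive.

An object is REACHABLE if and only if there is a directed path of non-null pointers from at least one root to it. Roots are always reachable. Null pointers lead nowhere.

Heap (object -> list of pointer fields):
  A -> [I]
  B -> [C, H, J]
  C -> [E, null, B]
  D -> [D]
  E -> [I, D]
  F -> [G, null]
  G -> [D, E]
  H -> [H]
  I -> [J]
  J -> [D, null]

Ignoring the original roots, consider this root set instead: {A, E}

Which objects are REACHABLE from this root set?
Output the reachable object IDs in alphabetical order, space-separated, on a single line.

Roots: A E
Mark A: refs=I, marked=A
Mark E: refs=I D, marked=A E
Mark I: refs=J, marked=A E I
Mark D: refs=D, marked=A D E I
Mark J: refs=D null, marked=A D E I J
Unmarked (collected): B C F G H

Answer: A D E I J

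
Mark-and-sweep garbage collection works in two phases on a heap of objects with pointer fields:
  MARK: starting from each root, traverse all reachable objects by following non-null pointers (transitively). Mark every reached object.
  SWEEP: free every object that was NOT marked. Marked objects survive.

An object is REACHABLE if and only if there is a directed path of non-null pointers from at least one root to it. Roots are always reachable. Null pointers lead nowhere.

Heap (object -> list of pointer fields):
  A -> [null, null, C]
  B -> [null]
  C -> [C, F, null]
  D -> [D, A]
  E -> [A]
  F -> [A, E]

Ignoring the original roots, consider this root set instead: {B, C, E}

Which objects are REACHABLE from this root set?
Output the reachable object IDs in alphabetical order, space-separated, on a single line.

Roots: B C E
Mark B: refs=null, marked=B
Mark C: refs=C F null, marked=B C
Mark E: refs=A, marked=B C E
Mark F: refs=A E, marked=B C E F
Mark A: refs=null null C, marked=A B C E F
Unmarked (collected): D

Answer: A B C E F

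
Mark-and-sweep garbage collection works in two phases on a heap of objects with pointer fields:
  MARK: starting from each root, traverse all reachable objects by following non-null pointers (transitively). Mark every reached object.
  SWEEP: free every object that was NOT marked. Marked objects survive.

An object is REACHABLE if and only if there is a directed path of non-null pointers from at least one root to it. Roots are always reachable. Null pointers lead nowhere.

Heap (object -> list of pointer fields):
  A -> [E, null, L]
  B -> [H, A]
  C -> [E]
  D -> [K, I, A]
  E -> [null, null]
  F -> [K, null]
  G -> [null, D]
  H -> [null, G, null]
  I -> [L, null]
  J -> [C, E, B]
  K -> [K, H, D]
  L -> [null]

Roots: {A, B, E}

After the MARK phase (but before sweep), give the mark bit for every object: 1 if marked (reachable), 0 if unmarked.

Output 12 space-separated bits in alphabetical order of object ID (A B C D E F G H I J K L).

Answer: 1 1 0 1 1 0 1 1 1 0 1 1

Derivation:
Roots: A B E
Mark A: refs=E null L, marked=A
Mark B: refs=H A, marked=A B
Mark E: refs=null null, marked=A B E
Mark L: refs=null, marked=A B E L
Mark H: refs=null G null, marked=A B E H L
Mark G: refs=null D, marked=A B E G H L
Mark D: refs=K I A, marked=A B D E G H L
Mark K: refs=K H D, marked=A B D E G H K L
Mark I: refs=L null, marked=A B D E G H I K L
Unmarked (collected): C F J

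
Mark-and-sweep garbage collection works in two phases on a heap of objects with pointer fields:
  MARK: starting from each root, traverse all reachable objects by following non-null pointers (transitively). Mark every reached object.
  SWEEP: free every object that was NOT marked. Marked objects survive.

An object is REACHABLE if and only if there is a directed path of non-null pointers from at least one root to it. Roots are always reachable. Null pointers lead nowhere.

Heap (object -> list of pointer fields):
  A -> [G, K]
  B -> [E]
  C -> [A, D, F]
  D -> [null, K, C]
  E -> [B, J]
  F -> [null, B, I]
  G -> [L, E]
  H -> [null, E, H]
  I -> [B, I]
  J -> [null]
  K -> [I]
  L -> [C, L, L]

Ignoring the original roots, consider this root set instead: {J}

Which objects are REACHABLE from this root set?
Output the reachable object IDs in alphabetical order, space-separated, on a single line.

Answer: J

Derivation:
Roots: J
Mark J: refs=null, marked=J
Unmarked (collected): A B C D E F G H I K L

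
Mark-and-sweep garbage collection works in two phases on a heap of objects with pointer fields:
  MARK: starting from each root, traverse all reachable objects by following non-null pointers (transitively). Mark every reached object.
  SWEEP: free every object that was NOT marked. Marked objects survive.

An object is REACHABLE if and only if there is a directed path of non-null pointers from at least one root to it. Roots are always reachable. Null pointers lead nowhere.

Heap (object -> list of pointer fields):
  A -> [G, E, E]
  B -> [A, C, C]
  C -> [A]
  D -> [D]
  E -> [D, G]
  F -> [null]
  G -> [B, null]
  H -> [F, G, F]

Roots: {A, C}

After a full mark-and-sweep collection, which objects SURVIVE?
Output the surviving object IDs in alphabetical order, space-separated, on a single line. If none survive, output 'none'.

Roots: A C
Mark A: refs=G E E, marked=A
Mark C: refs=A, marked=A C
Mark G: refs=B null, marked=A C G
Mark E: refs=D G, marked=A C E G
Mark B: refs=A C C, marked=A B C E G
Mark D: refs=D, marked=A B C D E G
Unmarked (collected): F H

Answer: A B C D E G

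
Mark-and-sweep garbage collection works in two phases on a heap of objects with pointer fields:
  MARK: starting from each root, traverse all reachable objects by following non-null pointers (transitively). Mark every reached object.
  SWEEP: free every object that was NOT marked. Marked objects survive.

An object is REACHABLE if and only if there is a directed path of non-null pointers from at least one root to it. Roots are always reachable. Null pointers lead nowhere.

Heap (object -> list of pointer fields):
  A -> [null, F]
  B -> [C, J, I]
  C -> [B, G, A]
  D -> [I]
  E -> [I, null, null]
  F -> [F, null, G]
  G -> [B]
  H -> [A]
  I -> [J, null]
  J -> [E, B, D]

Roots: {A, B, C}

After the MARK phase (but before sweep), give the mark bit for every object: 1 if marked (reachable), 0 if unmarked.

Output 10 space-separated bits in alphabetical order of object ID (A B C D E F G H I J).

Roots: A B C
Mark A: refs=null F, marked=A
Mark B: refs=C J I, marked=A B
Mark C: refs=B G A, marked=A B C
Mark F: refs=F null G, marked=A B C F
Mark J: refs=E B D, marked=A B C F J
Mark I: refs=J null, marked=A B C F I J
Mark G: refs=B, marked=A B C F G I J
Mark E: refs=I null null, marked=A B C E F G I J
Mark D: refs=I, marked=A B C D E F G I J
Unmarked (collected): H

Answer: 1 1 1 1 1 1 1 0 1 1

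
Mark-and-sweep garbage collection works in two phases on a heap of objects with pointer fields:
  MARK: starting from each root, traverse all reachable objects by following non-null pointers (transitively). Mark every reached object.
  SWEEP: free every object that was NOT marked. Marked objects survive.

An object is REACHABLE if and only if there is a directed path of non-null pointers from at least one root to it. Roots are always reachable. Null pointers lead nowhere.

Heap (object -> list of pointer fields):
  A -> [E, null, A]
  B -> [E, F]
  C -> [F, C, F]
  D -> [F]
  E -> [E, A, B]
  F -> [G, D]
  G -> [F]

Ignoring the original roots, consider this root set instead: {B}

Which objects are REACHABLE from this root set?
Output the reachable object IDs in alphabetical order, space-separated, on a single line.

Roots: B
Mark B: refs=E F, marked=B
Mark E: refs=E A B, marked=B E
Mark F: refs=G D, marked=B E F
Mark A: refs=E null A, marked=A B E F
Mark G: refs=F, marked=A B E F G
Mark D: refs=F, marked=A B D E F G
Unmarked (collected): C

Answer: A B D E F G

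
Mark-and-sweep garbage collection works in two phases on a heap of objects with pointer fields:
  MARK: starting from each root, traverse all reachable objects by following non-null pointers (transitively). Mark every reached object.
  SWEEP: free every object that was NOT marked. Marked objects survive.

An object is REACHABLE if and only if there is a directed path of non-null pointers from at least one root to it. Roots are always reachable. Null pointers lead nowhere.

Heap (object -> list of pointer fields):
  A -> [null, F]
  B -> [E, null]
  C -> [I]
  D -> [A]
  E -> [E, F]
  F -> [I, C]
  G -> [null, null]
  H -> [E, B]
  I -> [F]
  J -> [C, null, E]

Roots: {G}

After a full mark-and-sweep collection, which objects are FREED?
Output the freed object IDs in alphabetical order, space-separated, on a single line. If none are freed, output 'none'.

Roots: G
Mark G: refs=null null, marked=G
Unmarked (collected): A B C D E F H I J

Answer: A B C D E F H I J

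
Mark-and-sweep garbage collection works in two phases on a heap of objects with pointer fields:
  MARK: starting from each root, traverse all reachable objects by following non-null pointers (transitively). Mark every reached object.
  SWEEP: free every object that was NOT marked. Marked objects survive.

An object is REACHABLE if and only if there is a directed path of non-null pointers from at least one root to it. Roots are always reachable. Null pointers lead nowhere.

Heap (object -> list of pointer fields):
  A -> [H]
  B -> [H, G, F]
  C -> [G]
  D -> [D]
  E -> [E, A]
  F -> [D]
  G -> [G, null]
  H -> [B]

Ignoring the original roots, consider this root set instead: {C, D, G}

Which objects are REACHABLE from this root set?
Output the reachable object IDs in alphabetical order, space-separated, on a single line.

Answer: C D G

Derivation:
Roots: C D G
Mark C: refs=G, marked=C
Mark D: refs=D, marked=C D
Mark G: refs=G null, marked=C D G
Unmarked (collected): A B E F H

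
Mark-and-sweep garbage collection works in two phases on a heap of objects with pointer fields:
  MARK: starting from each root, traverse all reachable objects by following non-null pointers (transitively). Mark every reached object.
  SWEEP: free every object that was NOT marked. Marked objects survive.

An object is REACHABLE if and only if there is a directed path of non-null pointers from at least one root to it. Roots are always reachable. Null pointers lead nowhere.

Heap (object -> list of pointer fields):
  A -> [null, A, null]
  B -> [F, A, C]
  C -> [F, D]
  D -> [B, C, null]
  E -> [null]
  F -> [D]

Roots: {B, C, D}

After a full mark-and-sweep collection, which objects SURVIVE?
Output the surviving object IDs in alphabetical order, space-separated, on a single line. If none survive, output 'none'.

Answer: A B C D F

Derivation:
Roots: B C D
Mark B: refs=F A C, marked=B
Mark C: refs=F D, marked=B C
Mark D: refs=B C null, marked=B C D
Mark F: refs=D, marked=B C D F
Mark A: refs=null A null, marked=A B C D F
Unmarked (collected): E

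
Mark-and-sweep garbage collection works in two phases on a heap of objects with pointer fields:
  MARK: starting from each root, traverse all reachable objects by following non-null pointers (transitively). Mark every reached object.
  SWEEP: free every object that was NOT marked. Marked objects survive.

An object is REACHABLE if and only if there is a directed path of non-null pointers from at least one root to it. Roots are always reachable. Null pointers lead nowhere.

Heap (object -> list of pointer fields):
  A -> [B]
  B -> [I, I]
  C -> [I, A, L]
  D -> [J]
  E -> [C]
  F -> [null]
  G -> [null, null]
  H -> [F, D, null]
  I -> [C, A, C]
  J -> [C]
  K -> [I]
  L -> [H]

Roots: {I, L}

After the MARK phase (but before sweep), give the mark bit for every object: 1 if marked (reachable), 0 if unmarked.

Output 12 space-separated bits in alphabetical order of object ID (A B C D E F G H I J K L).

Answer: 1 1 1 1 0 1 0 1 1 1 0 1

Derivation:
Roots: I L
Mark I: refs=C A C, marked=I
Mark L: refs=H, marked=I L
Mark C: refs=I A L, marked=C I L
Mark A: refs=B, marked=A C I L
Mark H: refs=F D null, marked=A C H I L
Mark B: refs=I I, marked=A B C H I L
Mark F: refs=null, marked=A B C F H I L
Mark D: refs=J, marked=A B C D F H I L
Mark J: refs=C, marked=A B C D F H I J L
Unmarked (collected): E G K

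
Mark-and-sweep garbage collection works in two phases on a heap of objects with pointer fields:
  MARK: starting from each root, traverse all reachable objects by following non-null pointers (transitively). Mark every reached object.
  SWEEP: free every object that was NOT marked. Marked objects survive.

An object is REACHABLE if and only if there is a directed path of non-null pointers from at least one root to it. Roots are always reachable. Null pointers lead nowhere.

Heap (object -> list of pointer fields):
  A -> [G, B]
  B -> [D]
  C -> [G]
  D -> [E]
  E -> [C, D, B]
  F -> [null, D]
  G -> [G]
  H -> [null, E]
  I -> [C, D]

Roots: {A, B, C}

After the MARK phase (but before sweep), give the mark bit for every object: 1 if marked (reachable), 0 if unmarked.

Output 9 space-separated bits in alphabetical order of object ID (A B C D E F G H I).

Answer: 1 1 1 1 1 0 1 0 0

Derivation:
Roots: A B C
Mark A: refs=G B, marked=A
Mark B: refs=D, marked=A B
Mark C: refs=G, marked=A B C
Mark G: refs=G, marked=A B C G
Mark D: refs=E, marked=A B C D G
Mark E: refs=C D B, marked=A B C D E G
Unmarked (collected): F H I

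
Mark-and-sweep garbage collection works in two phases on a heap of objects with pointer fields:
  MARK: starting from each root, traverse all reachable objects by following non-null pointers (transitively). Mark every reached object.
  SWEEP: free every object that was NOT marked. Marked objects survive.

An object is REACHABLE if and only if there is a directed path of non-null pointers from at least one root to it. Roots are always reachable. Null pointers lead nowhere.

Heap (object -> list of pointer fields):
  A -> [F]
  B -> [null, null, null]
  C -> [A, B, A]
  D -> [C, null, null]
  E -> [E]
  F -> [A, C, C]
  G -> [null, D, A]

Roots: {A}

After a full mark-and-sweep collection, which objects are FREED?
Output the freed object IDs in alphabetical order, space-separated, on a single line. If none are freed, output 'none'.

Answer: D E G

Derivation:
Roots: A
Mark A: refs=F, marked=A
Mark F: refs=A C C, marked=A F
Mark C: refs=A B A, marked=A C F
Mark B: refs=null null null, marked=A B C F
Unmarked (collected): D E G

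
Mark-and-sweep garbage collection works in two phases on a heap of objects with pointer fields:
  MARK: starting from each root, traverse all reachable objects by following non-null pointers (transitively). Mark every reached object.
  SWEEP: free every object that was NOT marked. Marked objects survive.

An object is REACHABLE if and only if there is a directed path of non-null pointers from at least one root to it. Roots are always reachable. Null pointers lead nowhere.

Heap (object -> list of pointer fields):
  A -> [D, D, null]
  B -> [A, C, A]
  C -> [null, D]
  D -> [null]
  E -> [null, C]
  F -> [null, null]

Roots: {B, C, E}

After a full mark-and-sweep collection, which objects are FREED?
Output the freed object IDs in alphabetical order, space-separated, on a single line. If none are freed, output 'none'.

Answer: F

Derivation:
Roots: B C E
Mark B: refs=A C A, marked=B
Mark C: refs=null D, marked=B C
Mark E: refs=null C, marked=B C E
Mark A: refs=D D null, marked=A B C E
Mark D: refs=null, marked=A B C D E
Unmarked (collected): F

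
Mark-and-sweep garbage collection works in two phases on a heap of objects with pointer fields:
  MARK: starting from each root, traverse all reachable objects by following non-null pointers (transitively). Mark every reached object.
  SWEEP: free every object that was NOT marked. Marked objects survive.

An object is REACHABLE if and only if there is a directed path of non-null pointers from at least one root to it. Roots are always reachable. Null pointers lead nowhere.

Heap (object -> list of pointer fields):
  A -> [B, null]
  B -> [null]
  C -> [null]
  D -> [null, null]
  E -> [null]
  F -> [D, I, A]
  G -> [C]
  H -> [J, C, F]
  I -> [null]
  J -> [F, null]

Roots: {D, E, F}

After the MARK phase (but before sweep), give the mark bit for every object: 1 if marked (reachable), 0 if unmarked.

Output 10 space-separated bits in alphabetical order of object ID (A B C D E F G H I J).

Answer: 1 1 0 1 1 1 0 0 1 0

Derivation:
Roots: D E F
Mark D: refs=null null, marked=D
Mark E: refs=null, marked=D E
Mark F: refs=D I A, marked=D E F
Mark I: refs=null, marked=D E F I
Mark A: refs=B null, marked=A D E F I
Mark B: refs=null, marked=A B D E F I
Unmarked (collected): C G H J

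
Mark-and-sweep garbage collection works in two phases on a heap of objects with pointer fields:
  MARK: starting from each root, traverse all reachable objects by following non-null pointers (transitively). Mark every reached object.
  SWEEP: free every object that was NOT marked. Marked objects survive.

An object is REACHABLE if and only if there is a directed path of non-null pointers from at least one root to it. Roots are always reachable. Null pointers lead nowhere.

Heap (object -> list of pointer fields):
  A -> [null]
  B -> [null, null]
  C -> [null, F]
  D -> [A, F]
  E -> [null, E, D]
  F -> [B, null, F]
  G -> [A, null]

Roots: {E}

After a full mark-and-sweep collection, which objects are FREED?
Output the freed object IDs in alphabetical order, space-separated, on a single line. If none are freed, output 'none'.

Answer: C G

Derivation:
Roots: E
Mark E: refs=null E D, marked=E
Mark D: refs=A F, marked=D E
Mark A: refs=null, marked=A D E
Mark F: refs=B null F, marked=A D E F
Mark B: refs=null null, marked=A B D E F
Unmarked (collected): C G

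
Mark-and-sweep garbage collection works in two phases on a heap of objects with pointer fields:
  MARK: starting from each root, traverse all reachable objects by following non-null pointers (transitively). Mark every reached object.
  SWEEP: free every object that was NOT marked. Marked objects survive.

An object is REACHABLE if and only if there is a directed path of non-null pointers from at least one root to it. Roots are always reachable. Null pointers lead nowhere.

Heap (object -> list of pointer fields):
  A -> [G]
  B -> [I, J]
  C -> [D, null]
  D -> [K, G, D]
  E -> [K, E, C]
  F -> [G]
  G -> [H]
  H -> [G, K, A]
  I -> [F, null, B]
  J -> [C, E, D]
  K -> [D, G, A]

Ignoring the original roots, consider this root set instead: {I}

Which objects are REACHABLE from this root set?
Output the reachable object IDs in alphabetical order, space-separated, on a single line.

Answer: A B C D E F G H I J K

Derivation:
Roots: I
Mark I: refs=F null B, marked=I
Mark F: refs=G, marked=F I
Mark B: refs=I J, marked=B F I
Mark G: refs=H, marked=B F G I
Mark J: refs=C E D, marked=B F G I J
Mark H: refs=G K A, marked=B F G H I J
Mark C: refs=D null, marked=B C F G H I J
Mark E: refs=K E C, marked=B C E F G H I J
Mark D: refs=K G D, marked=B C D E F G H I J
Mark K: refs=D G A, marked=B C D E F G H I J K
Mark A: refs=G, marked=A B C D E F G H I J K
Unmarked (collected): (none)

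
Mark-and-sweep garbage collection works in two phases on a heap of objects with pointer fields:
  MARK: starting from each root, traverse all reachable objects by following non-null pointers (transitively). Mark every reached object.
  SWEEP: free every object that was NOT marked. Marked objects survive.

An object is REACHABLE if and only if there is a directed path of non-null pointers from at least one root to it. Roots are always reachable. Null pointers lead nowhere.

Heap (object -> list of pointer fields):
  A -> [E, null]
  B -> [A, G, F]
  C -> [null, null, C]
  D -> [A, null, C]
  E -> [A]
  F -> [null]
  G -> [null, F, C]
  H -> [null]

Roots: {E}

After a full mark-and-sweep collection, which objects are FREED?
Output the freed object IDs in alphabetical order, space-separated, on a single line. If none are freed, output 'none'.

Answer: B C D F G H

Derivation:
Roots: E
Mark E: refs=A, marked=E
Mark A: refs=E null, marked=A E
Unmarked (collected): B C D F G H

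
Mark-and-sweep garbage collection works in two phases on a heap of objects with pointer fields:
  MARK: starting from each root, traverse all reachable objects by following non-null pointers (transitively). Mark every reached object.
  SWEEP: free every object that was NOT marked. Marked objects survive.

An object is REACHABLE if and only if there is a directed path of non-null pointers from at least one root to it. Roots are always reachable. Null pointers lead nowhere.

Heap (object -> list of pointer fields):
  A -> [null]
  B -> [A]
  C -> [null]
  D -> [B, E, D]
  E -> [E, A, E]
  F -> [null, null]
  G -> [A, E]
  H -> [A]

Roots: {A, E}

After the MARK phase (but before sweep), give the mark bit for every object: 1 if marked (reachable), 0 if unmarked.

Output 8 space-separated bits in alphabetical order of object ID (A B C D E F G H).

Roots: A E
Mark A: refs=null, marked=A
Mark E: refs=E A E, marked=A E
Unmarked (collected): B C D F G H

Answer: 1 0 0 0 1 0 0 0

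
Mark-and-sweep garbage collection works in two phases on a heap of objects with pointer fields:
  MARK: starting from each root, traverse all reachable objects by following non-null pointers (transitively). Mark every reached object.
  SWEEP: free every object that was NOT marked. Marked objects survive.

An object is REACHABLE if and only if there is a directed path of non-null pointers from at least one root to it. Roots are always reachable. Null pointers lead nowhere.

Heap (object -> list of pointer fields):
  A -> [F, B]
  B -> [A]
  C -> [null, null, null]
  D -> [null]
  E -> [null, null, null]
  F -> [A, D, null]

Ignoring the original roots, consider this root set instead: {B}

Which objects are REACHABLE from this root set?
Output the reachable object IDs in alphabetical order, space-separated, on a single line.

Answer: A B D F

Derivation:
Roots: B
Mark B: refs=A, marked=B
Mark A: refs=F B, marked=A B
Mark F: refs=A D null, marked=A B F
Mark D: refs=null, marked=A B D F
Unmarked (collected): C E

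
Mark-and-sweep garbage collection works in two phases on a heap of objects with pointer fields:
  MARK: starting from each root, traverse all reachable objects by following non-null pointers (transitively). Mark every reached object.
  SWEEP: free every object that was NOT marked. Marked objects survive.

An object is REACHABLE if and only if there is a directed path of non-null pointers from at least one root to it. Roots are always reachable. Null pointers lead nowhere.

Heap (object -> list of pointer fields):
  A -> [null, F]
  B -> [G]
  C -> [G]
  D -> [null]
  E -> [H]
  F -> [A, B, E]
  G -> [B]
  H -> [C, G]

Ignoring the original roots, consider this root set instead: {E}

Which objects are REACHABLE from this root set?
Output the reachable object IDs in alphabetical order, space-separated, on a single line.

Roots: E
Mark E: refs=H, marked=E
Mark H: refs=C G, marked=E H
Mark C: refs=G, marked=C E H
Mark G: refs=B, marked=C E G H
Mark B: refs=G, marked=B C E G H
Unmarked (collected): A D F

Answer: B C E G H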